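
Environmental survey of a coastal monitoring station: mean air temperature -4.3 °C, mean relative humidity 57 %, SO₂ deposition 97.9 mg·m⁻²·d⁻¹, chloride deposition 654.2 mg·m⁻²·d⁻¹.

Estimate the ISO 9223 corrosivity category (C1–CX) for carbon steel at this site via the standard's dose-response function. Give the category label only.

carbon steel: T≤10 °C ⇒ hinge +0.150·(-4.3−10) = -2.1450
  SO₂ term: 1.77·97.9^0.52·exp(0.02·57-2.1450) = 7.026
  Cl⁻ term: 0.102·654.2^0.62·exp(0.033·57+0.04·-4.3) = 31.37
  sum: 7.026 + 31.37 → r_corr = 38.4 μm/a
38.4 μm/a falls in (25, 50] for carbon steel → category C3

C3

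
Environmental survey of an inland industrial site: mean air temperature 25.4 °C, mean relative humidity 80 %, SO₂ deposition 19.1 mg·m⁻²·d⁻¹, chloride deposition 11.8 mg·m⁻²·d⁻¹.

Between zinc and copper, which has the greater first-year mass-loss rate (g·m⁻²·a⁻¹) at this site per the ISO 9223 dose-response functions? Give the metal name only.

copper

zinc: f(T) = -0.071·(T−10) [T>10 °C] = -1.0934
  SO₂ term: 0.0129·19.1^0.44·exp(0.046·80-1.0934) = 0.6275
  Sd branch = 0.0175·Sd^0.57·e^(0.008·RH+0.085·T) = 1.174 μm/a
  sum: 0.6275 + 1.174 → r_corr = 1.801 μm/a
  mass loss = 1.801 μm/a × 7.14 g/cm³ = 12.86 g·m⁻²·a⁻¹
copper: f(T) = -0.080·(T−10) [T>10 °C] = -1.2320
  Pd branch = 0.0053·Pd^0.26·e^(0.059·RH+f) = 0.3734 μm/a
  Cl⁻ term: 0.01025·11.8^0.27·exp(0.036·80+0.049·25.4) = 1.234
  sum: 0.3734 + 1.234 → r_corr = 1.608 μm/a
  mass loss = 1.608 μm/a × 8.96 g/cm³ = 14.4 g·m⁻²·a⁻¹
Ordering by g·m⁻²·a⁻¹: copper (14.4) > zinc (12.9)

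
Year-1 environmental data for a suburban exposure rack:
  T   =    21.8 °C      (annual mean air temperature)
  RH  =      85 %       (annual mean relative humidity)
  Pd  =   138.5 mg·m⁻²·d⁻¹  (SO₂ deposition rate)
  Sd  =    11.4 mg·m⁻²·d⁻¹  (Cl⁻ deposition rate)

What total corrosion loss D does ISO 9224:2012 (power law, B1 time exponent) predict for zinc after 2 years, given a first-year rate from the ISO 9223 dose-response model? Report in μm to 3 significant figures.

zinc: temperature factor f = -0.071·(11.8) = -0.8378
  SO₂ term: 0.0129·138.5^0.44·exp(0.046·85-0.8378) = 2.438
  Cl⁻ term: 0.0175·11.4^0.57·exp(0.008·85+0.085·21.8) = 0.8821
  sum: 2.438 + 0.8821 → r_corr = 3.32 μm/a
Long-term exponent b (ISO 9224 Table 2, B1) = 0.813
  D(2) = 3.32 × 2^0.813 = 3.32 × 1.757 = 5.833 μm

D(2) = 5.83 μm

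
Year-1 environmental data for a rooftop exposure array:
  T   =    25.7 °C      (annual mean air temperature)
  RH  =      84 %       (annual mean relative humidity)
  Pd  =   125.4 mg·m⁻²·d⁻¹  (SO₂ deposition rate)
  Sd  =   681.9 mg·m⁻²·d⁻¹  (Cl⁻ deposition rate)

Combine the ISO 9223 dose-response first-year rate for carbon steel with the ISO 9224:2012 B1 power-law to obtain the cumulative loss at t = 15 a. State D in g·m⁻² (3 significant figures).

D(15) = 1.01e+04 g·m⁻²

carbon steel: temperature factor f = -0.054·(15.7) = -0.8478
  SO₂ term: 1.77·125.4^0.52·exp(0.02·84-0.8478) = 50.18
  Sd branch = 0.102·Sd^0.62·e^(0.033·RH+0.04·T) = 260.5 μm/a
  r_corr = 50.18 + 260.5 = 310.7 μm/a
Power-law: D(15) = r_corr · 15^0.523
  D(15) = 310.7 × 15^0.523 = 310.7 × 4.122 = 1281 μm
  Mass loss = 1281 μm × 7.85 g/cm³ = 1.005e+04 g·m⁻²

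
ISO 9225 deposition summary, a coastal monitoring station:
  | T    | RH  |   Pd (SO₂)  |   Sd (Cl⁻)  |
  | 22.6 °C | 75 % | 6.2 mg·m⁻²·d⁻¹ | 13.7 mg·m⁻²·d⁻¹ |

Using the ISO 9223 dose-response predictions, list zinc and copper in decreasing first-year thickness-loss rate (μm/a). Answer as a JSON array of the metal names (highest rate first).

zinc: f(T) = -0.071·(T−10) [T>10 °C] = -0.8946
  Pd branch = 0.0129·Pd^0.44·e^(0.046·RH+f) = 0.3707 μm/a
  Sd branch = 0.0175·Sd^0.57·e^(0.008·RH+0.085·T) = 0.9679 μm/a
  r_corr = 0.3707 + 0.9679 = 1.339 μm/a
copper: T>10 °C ⇒ hinge -0.080·(22.6−10) = -1.0080
  SO₂ term: 0.0053·6.2^0.26·exp(0.059·75-1.0080) = 0.2596
  Sd branch = 0.01025·Sd^0.27·e^(0.036·RH+0.049·T) = 0.9358 μm/a
  sum: 0.2596 + 0.9358 → r_corr = 1.195 μm/a
Ordering by μm/a: zinc (1.34) > copper (1.2)

["zinc", "copper"]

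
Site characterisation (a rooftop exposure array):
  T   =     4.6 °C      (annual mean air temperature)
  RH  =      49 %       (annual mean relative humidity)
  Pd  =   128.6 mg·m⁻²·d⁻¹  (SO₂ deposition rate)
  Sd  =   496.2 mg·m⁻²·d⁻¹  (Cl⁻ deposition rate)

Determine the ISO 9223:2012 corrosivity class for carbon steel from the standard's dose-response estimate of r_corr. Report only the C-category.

carbon steel: f(T) = +0.150·(T−10) [T≤10 °C] = -0.8100
  SO₂ term: 1.77·128.6^0.52·exp(0.02·49-0.8100) = 26.22
  Cl⁻ term: 0.102·496.2^0.62·exp(0.033·49+0.04·4.6) = 28.98
  sum: 26.22 + 28.98 → r_corr = 55.2 μm/a
55.2 μm/a falls in (50, 80] for carbon steel → category C4

C4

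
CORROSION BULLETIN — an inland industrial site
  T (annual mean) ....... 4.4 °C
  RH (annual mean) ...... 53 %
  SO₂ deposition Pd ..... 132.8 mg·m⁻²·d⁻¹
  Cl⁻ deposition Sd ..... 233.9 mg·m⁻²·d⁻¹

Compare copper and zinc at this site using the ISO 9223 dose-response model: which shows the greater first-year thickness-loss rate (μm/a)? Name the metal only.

copper: temperature factor f = +0.126·(-5.6) = -0.7056
  sulphur-dioxide contribution → 0.2128 μm/a
  chloride contribution → 0.3738 μm/a
  total first-year rate 0.5866 μm/a
zinc: temperature factor f = +0.038·(-5.6) = -0.2128
  sulphur-dioxide contribution → 1.026 μm/a
  chloride contribution → 0.8709 μm/a
  total first-year rate 1.897 μm/a
Ordering by μm/a: zinc (1.9) > copper (0.587)

zinc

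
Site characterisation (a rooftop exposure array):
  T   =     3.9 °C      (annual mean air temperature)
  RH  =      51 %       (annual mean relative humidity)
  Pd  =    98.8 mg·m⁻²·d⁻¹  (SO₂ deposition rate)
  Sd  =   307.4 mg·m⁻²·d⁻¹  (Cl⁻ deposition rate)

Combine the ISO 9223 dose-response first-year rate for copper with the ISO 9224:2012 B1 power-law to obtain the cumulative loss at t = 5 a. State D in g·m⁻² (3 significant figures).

D(5) = 13.9 g·m⁻²

copper: temperature factor f = +0.126·(-6.1) = -0.7686
  sulphur-dioxide contribution → 0.1644 μm/a
  chloride contribution → 0.3654 μm/a
  ⇒ r_corr(copper) = 0.5298 μm/a
ISO 9224: D(t) = r_corr · t^b with b = 0.667 (copper, B1)
  D(5) = 0.5298 × 5^0.667 = 0.5298 × 2.926 = 1.55 μm
  Mass loss = 1.55 μm × 8.96 g/cm³ = 13.89 g·m⁻²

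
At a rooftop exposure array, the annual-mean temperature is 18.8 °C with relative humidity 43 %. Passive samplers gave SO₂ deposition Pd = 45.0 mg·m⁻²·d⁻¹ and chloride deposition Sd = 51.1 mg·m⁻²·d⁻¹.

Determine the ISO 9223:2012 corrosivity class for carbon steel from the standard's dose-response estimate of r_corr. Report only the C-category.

C3

carbon steel: temperature factor f = -0.054·(8.8) = -0.4752
  Pd branch = 1.77·Pd^0.52·e^(0.02·RH+f) = 18.83 μm/a
  Cl⁻ term: 0.102·51.1^0.62·exp(0.033·43+0.04·18.8) = 10.25
  sum: 18.83 + 10.25 → r_corr = 29.07 μm/a
ISO 9223 Table 2 (carbon steel): 25 < 29.1 ≤ 50 μm/a ⇒ C3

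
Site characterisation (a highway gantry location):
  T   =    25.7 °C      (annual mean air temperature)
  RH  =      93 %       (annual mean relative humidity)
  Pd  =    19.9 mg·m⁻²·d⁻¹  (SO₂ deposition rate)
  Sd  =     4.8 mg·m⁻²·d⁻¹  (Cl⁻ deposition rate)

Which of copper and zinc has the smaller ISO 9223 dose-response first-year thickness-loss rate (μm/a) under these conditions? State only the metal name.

copper: temperature factor f = -0.080·(15.7) = -1.2560
  SO₂ term: 0.0053·19.9^0.26·exp(0.059·93-1.2560) = 0.7934
  Sd branch = 0.01025·Sd^0.27·e^(0.036·RH+0.049·T) = 1.569 μm/a
  sum: 0.7934 + 1.569 → r_corr = 2.362 μm/a
zinc: temperature factor f = -0.071·(15.7) = -1.1147
  SO₂ term: 0.0129·19.9^0.44·exp(0.046·93-1.1147) = 1.137
  Cl⁻ term: 0.0175·4.8^0.57·exp(0.008·93+0.085·25.7) = 0.8002
  sum: 1.137 + 0.8002 → r_corr = 1.937 μm/a
Ordering by μm/a: copper (2.36) > zinc (1.94)

zinc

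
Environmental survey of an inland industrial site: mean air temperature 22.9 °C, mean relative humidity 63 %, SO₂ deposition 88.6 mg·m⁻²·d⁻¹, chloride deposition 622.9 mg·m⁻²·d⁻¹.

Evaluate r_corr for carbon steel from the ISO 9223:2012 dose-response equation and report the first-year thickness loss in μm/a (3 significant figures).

r_corr = 142 μm/a

carbon steel: f(T) = -0.054·(T−10) [T>10 °C] = -0.6966
  Pd branch = 1.77·Pd^0.52·e^(0.02·RH+f) = 32.01 μm/a
  Sd branch = 0.102·Sd^0.62·e^(0.033·RH+0.04·T) = 110.1 μm/a
  sum: 32.01 + 110.1 → r_corr = 142.1 μm/a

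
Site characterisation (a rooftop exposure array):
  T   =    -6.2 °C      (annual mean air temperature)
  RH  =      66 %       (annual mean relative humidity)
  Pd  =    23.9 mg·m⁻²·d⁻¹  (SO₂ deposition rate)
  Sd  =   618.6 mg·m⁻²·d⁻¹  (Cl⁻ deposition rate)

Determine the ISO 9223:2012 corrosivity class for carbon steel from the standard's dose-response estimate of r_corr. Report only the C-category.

C3

carbon steel: temperature factor f = +0.150·(-16.2) = -2.4300
  sulphur-dioxide contribution → 3.039 μm/a
  chloride contribution → 37.8 μm/a
  ⇒ r_corr(carbon steel) = 40.84 μm/a
40.8 μm/a falls in (25, 50] for carbon steel → category C3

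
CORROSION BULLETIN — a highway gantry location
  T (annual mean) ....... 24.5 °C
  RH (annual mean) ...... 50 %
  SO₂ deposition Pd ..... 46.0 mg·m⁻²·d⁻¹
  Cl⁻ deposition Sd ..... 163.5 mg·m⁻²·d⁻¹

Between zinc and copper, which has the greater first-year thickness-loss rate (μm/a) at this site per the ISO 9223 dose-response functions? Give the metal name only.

zinc: temperature factor f = -0.071·(14.5) = -1.0295
  sulphur-dioxide contribution → 0.2477 μm/a
  chloride contribution → 3.827 μm/a
  total first-year rate 4.075 μm/a
copper: temperature factor f = -0.080·(14.5) = -1.1600
  sulphur-dioxide contribution → 0.0859 μm/a
  chloride contribution → 0.8156 μm/a
  ⇒ r_corr(copper) = 0.9015 μm/a
Ordering by μm/a: zinc (4.07) > copper (0.901)

zinc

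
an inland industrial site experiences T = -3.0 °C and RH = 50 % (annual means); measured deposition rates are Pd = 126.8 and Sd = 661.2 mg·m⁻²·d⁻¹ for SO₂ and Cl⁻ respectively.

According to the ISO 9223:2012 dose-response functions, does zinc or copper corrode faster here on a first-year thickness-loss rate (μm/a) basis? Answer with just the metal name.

zinc: T≤10 °C ⇒ hinge +0.038·(-3.0−10) = -0.4940
  sulphur-dioxide contribution → 0.6611 μm/a
  chloride contribution → 0.8196 μm/a
  ⇒ r_corr(zinc) = 1.481 μm/a
copper: temperature factor f = +0.126·(-13.0) = -1.6380
  sulphur-dioxide contribution → 0.06932 μm/a
  chloride contribution → 0.3091 μm/a
  ⇒ r_corr(copper) = 0.3784 μm/a
Ordering by μm/a: zinc (1.48) > copper (0.378)

zinc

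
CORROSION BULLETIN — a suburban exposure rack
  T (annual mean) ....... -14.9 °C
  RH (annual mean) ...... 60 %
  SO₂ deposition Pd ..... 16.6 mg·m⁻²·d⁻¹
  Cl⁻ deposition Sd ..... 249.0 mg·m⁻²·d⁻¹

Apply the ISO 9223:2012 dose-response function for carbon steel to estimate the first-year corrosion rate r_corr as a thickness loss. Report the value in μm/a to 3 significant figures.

carbon steel: f(T) = +0.150·(T−10) [T≤10 °C] = -3.7350
  SO₂ term: 1.77·16.6^0.52·exp(0.02·60-3.7350) = 0.6046
  Cl⁻ term: 0.102·249.0^0.62·exp(0.033·60+0.04·-14.9) = 12.45
  r_corr = 0.6046 + 12.45 = 13.06 μm/a

r_corr = 13.1 μm/a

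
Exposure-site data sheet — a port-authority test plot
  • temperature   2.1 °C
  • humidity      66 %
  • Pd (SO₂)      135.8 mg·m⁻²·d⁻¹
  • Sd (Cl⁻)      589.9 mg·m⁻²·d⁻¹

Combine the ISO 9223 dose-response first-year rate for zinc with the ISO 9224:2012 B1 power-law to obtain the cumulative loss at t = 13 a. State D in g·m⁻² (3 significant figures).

zinc: temperature factor f = +0.038·(-7.9) = -0.3002
  SO₂ term: 0.0129·135.8^0.44·exp(0.046·66-0.3002) = 1.727
  Sd branch = 0.0175·Sd^0.57·e^(0.008·RH+0.085·T) = 1.347 μm/a
  r_corr = 1.727 + 1.347 = 3.073 μm/a
Power-law: D(13) = r_corr · 13^0.813
  D(13) = 3.073 × 13^0.813 = 3.073 × 8.047 = 24.73 μm
  Mass loss = 24.73 μm × 7.14 g/cm³ = 176.6 g·m⁻²

D(13) = 177 g·m⁻²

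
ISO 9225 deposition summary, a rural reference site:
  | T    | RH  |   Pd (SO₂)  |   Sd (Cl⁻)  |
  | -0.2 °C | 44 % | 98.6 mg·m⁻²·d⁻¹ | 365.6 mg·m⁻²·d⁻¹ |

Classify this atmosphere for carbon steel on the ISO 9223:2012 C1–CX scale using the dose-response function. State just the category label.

C3

carbon steel: f(T) = +0.150·(T−10) [T≤10 °C] = -1.5300
  sulphur-dioxide contribution → 10.06 μm/a
  chloride contribution → 16.78 μm/a
  ⇒ r_corr(carbon steel) = 26.84 μm/a
Category bounds: 25…50 μm/a bracket r_corr ⇒ C3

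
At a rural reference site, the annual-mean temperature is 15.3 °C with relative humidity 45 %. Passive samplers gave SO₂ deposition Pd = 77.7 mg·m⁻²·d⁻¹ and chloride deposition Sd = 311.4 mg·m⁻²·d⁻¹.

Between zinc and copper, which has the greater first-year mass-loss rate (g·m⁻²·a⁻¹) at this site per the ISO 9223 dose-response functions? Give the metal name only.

zinc

zinc: f(T) = -0.071·(T−10) [T>10 °C] = -0.3763
  SO₂ term: 0.0129·77.7^0.44·exp(0.046·45-0.3763) = 0.4764
  Cl⁻ term: 0.0175·311.4^0.57·exp(0.008·45+0.085·15.3) = 2.429
  sum: 0.4764 + 2.429 → r_corr = 2.905 μm/a
  mass loss = 2.905 μm/a × 7.14 g/cm³ = 20.74 g·m⁻²·a⁻¹
copper: T>10 °C ⇒ hinge -0.080·(15.3−10) = -0.4240
  SO₂ term: 0.0053·77.7^0.26·exp(0.059·45-0.4240) = 0.153
  Cl⁻ term: 0.01025·311.4^0.27·exp(0.036·45+0.049·15.3) = 0.5165
  r_corr = 0.153 + 0.5165 = 0.6695 μm/a
  mass loss = 0.6695 μm/a × 8.96 g/cm³ = 5.999 g·m⁻²·a⁻¹
Ordering by g·m⁻²·a⁻¹: zinc (20.7) > copper (6)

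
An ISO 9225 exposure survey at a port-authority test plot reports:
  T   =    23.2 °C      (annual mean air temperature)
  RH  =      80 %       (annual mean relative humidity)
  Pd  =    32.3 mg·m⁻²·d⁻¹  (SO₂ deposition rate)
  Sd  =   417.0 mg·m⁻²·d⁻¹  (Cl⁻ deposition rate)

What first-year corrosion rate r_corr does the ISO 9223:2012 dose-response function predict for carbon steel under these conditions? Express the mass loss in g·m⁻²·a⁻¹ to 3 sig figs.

r_corr = 1.40e+03 g·m⁻²·a⁻¹

carbon steel: T>10 °C ⇒ hinge -0.054·(23.2−10) = -0.7128
  sulphur-dioxide contribution → 26.19 μm/a
  chloride contribution → 152.3 μm/a
  total first-year rate 178.5 μm/a
Convert to mass loss: 178.5 μm/a × 7.85 g/cm³ = 1401 g·m⁻²·a⁻¹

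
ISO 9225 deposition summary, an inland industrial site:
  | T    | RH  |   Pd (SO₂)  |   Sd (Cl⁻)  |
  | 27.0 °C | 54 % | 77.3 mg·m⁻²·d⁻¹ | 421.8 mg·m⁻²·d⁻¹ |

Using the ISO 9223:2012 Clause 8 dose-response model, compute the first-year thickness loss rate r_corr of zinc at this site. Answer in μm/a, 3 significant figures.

zinc: f(T) = -0.071·(T−10) [T>10 °C] = -1.2070
  sulphur-dioxide contribution → 0.3133 μm/a
  chloride contribution → 8.388 μm/a
  total first-year rate 8.702 μm/a

r_corr = 8.70 μm/a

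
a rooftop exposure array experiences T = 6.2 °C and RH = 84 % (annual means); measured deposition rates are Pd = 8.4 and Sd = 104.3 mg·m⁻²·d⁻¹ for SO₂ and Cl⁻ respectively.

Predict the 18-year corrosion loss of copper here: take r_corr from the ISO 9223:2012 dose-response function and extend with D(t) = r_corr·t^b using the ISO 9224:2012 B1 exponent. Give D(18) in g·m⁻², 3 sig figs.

D(18) = 112 g·m⁻²

copper: f(T) = +0.126·(T−10) [T≤10 °C] = -0.4788
  sulphur-dioxide contribution → 0.811 μm/a
  chloride contribution → 1.002 μm/a
  ⇒ r_corr(copper) = 1.813 μm/a
Long-term exponent b (ISO 9224 Table 2, B1) = 0.667
  D(18) = 1.813 × 18^0.667 = 1.813 × 6.875 = 12.46 μm
  Mass loss = 12.46 μm × 8.96 g/cm³ = 111.7 g·m⁻²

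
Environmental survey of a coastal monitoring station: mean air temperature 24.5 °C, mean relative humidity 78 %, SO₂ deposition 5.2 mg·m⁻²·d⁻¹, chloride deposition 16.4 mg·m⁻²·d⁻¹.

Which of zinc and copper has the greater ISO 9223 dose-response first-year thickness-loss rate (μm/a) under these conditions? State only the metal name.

zinc: temperature factor f = -0.071·(14.5) = -1.0295
  sulphur-dioxide contribution → 0.3442 μm/a
  chloride contribution → 1.291 μm/a
  ⇒ r_corr(zinc) = 1.635 μm/a
copper: f(T) = -0.080·(T−10) [T>10 °C] = -1.1600
  sulphur-dioxide contribution → 0.2543 μm/a
  chloride contribution → 1.201 μm/a
  ⇒ r_corr(copper) = 1.455 μm/a
Ordering by μm/a: zinc (1.64) > copper (1.46)

zinc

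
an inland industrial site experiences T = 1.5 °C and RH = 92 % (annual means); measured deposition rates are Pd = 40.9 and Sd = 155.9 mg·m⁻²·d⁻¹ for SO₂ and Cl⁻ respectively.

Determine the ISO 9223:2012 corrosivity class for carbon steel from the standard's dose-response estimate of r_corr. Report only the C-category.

C4

carbon steel: T≤10 °C ⇒ hinge +0.150·(1.5−10) = -1.2750
  SO₂ term: 1.77·40.9^0.52·exp(0.02·92-1.2750) = 21.45
  Cl⁻ term: 0.102·155.9^0.62·exp(0.033·92+0.04·1.5) = 51.61
  sum: 21.45 + 51.61 → r_corr = 73.06 μm/a
ISO 9223 Table 2 (carbon steel): 50 < 73.1 ≤ 80 μm/a ⇒ C4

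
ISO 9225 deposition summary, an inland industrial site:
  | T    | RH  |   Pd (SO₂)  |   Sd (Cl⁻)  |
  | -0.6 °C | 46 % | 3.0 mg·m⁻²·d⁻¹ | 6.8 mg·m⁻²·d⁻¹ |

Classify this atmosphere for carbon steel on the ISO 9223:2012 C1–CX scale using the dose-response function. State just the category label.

C2

carbon steel: T≤10 °C ⇒ hinge +0.150·(-0.6−10) = -1.5900
  SO₂ term: 1.77·3.0^0.52·exp(0.02·46-1.5900) = 1.604
  Cl⁻ term: 0.102·6.8^0.62·exp(0.033·46+0.04·-0.6) = 1.491
  r_corr = 1.604 + 1.491 = 3.095 μm/a
Category bounds: 1.3…25 μm/a bracket r_corr ⇒ C2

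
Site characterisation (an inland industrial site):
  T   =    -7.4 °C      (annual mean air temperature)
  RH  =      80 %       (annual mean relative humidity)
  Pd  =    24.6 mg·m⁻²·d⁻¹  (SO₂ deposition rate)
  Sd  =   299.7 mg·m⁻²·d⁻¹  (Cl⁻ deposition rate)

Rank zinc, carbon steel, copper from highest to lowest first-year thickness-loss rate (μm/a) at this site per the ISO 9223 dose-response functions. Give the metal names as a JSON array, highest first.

["carbon steel", "zinc", "copper"]

zinc: T≤10 °C ⇒ hinge +0.038·(-7.4−10) = -0.6612
  sulphur-dioxide contribution → 1.081 μm/a
  chloride contribution → 0.4566 μm/a
  ⇒ r_corr(zinc) = 1.537 μm/a
carbon steel: T≤10 °C ⇒ hinge +0.150·(-7.4−10) = -2.6100
  sulphur-dioxide contribution → 3.409 μm/a
  chloride contribution → 36.49 μm/a
  total first-year rate 39.9 μm/a
copper: T≤10 °C ⇒ hinge +0.126·(-7.4−10) = -2.1924
  sulphur-dioxide contribution → 0.1526 μm/a
  chloride contribution → 0.5925 μm/a
  total first-year rate 0.7452 μm/a
Ordering by μm/a: carbon steel (39.9) > zinc (1.54) > copper (0.745)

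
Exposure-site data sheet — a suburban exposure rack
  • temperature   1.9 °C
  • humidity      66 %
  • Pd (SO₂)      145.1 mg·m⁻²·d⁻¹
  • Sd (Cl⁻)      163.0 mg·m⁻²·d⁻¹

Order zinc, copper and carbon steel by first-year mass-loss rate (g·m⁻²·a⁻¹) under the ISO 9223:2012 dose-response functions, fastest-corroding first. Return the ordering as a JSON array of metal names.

["carbon steel", "zinc", "copper"]

zinc: T≤10 °C ⇒ hinge +0.038·(1.9−10) = -0.3078
  SO₂ term: 0.0129·145.1^0.44·exp(0.046·66-0.3078) = 1.764
  Sd branch = 0.0175·Sd^0.57·e^(0.008·RH+0.085·T) = 0.636 μm/a
  r_corr = 1.764 + 0.636 = 2.4 μm/a
  mass loss = 2.4 μm/a × 7.14 g/cm³ = 17.14 g·m⁻²·a⁻¹
copper: temperature factor f = +0.126·(-8.1) = -1.0206
  Pd branch = 0.0053·Pd^0.26·e^(0.059·RH+f) = 0.3421 μm/a
  Sd branch = 0.01025·Sd^0.27·e^(0.036·RH+0.049·T) = 0.479 μm/a
  r_corr = 0.3421 + 0.479 = 0.8211 μm/a
  mass loss = 0.8211 μm/a × 8.96 g/cm³ = 7.357 g·m⁻²·a⁻¹
carbon steel: T≤10 °C ⇒ hinge +0.150·(1.9−10) = -1.2150
  Pd branch = 1.77·Pd^0.52·e^(0.02·RH+f) = 26.16 μm/a
  Sd branch = 0.102·Sd^0.62·e^(0.033·RH+0.04·T) = 22.86 μm/a
  r_corr = 26.16 + 22.86 = 49.02 μm/a
  mass loss = 49.02 μm/a × 7.85 g/cm³ = 384.8 g·m⁻²·a⁻¹
Ordering by g·m⁻²·a⁻¹: carbon steel (385) > zinc (17.1) > copper (7.36)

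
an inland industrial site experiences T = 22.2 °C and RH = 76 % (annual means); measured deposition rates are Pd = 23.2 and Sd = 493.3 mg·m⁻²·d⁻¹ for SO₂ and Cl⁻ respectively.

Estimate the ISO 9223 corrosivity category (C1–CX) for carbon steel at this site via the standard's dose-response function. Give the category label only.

C5

carbon steel: f(T) = -0.054·(T−10) [T>10 °C] = -0.6588
  SO₂ term: 1.77·23.2^0.52·exp(0.02·76-0.6588) = 21.48
  Sd branch = 0.102·Sd^0.62·e^(0.033·RH+0.04·T) = 142.3 μm/a
  sum: 21.48 + 142.3 → r_corr = 163.8 μm/a
Category bounds: 80…200 μm/a bracket r_corr ⇒ C5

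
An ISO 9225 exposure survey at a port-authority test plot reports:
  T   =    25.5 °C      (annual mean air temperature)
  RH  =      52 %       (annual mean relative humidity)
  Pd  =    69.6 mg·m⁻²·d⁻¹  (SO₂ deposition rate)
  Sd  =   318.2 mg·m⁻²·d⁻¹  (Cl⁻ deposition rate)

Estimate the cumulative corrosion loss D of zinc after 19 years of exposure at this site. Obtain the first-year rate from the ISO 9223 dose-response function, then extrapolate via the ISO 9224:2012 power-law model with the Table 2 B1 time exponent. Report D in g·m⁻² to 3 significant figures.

zinc: temperature factor f = -0.071·(15.5) = -1.1005
  sulphur-dioxide contribution → 0.3035 μm/a
  chloride contribution → 6.188 μm/a
  total first-year rate 6.492 μm/a
ISO 9224: D(t) = r_corr · t^b with b = 0.813 (zinc, B1)
  D(19) = 6.492 × 19^0.813 = 6.492 × 10.96 = 71.12 μm
  Mass loss = 71.12 μm × 7.14 g/cm³ = 507.8 g·m⁻²

D(19) = 508 g·m⁻²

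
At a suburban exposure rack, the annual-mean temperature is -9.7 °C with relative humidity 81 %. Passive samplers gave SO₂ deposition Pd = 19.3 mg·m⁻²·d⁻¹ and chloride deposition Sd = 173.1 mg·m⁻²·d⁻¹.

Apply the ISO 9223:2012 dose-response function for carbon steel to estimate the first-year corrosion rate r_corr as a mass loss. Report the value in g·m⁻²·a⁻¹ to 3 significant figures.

r_corr = 209 g·m⁻²·a⁻¹

carbon steel: temperature factor f = +0.150·(-19.7) = -2.9550
  sulphur-dioxide contribution → 2.171 μm/a
  chloride contribution → 24.47 μm/a
  ⇒ r_corr(carbon steel) = 26.65 μm/a
Convert to mass loss: 26.65 μm/a × 7.85 g/cm³ = 209.2 g·m⁻²·a⁻¹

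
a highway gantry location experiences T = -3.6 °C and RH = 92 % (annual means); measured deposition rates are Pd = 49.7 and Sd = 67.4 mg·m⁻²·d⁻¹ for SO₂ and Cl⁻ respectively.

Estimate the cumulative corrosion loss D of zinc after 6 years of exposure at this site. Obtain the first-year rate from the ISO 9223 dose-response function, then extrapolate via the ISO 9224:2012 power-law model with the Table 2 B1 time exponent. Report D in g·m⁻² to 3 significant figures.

D(6) = 99.6 g·m⁻²

zinc: f(T) = +0.038·(T−10) [T≤10 °C] = -0.5168
  sulphur-dioxide contribution → 2.954 μm/a
  chloride contribution → 0.2966 μm/a
  ⇒ r_corr(zinc) = 3.251 μm/a
ISO 9224: D(t) = r_corr · t^b with b = 0.813 (zinc, B1)
  D(6) = 3.251 × 6^0.813 = 3.251 × 4.292 = 13.95 μm
  Mass loss = 13.95 μm × 7.14 g/cm³ = 99.62 g·m⁻²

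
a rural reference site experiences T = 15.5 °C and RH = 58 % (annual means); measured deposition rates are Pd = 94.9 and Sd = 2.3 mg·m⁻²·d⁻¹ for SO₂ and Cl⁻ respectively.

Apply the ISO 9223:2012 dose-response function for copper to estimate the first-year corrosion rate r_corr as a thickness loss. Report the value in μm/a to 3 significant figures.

copper: T>10 °C ⇒ hinge -0.080·(15.5−10) = -0.4400
  sulphur-dioxide contribution → 0.3415 μm/a
  chloride contribution → 0.2213 μm/a
  total first-year rate 0.5629 μm/a

r_corr = 0.563 μm/a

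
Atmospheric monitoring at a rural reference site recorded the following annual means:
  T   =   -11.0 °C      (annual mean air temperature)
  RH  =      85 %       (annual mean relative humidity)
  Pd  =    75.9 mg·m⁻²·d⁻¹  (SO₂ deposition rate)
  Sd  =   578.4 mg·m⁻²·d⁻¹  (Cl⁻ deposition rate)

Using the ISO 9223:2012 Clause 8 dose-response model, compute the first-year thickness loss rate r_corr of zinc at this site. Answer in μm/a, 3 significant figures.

r_corr = 2.46 μm/a

zinc: temperature factor f = +0.038·(-21.0) = -0.7980
  Pd branch = 0.0129·Pd^0.44·e^(0.046·RH+f) = 1.947 μm/a
  Cl⁻ term: 0.0175·578.4^0.57·exp(0.008·85+0.085·-11.0) = 0.5091
  r_corr = 1.947 + 0.5091 = 2.456 μm/a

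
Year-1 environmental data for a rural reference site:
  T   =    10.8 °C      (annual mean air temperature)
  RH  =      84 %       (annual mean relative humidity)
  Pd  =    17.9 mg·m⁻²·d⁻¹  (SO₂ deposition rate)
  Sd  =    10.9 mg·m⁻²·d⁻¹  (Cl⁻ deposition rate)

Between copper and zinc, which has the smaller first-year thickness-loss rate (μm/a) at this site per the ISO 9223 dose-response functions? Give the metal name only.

copper: f(T) = -0.080·(T−10) [T>10 °C] = -0.0640
  sulphur-dioxide contribution → 1.495 μm/a
  chloride contribution → 0.6823 μm/a
  ⇒ r_corr(copper) = 2.177 μm/a
zinc: temperature factor f = -0.071·(0.8) = -0.0568
  sulphur-dioxide contribution → 2.067 μm/a
  chloride contribution → 0.3349 μm/a
  total first-year rate 2.402 μm/a
Ordering by μm/a: zinc (2.4) > copper (2.18)

copper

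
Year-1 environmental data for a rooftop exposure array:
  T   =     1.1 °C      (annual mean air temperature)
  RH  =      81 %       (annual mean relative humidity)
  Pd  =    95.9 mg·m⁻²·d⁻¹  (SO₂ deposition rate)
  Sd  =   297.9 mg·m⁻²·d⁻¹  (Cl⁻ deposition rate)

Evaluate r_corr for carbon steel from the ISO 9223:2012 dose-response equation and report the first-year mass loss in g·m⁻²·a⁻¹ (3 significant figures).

carbon steel: T≤10 °C ⇒ hinge +0.150·(1.1−10) = -1.3350
  sulphur-dioxide contribution → 25.25 μm/a
  chloride contribution → 52.78 μm/a
  total first-year rate 78.04 μm/a
Convert to mass loss: 78.04 μm/a × 7.85 g/cm³ = 612.6 g·m⁻²·a⁻¹

r_corr = 613 g·m⁻²·a⁻¹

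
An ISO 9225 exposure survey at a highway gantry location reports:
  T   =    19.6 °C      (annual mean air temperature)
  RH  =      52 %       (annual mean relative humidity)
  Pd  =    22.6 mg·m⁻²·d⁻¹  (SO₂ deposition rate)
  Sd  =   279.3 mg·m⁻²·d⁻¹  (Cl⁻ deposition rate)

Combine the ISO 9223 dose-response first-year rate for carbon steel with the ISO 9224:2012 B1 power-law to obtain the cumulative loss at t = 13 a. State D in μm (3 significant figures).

D(13) = 214 μm

carbon steel: temperature factor f = -0.054·(9.6) = -0.5184
  sulphur-dioxide contribution → 15.09 μm/a
  chloride contribution → 40.82 μm/a
  ⇒ r_corr(carbon steel) = 55.91 μm/a
ISO 9224: D(t) = r_corr · t^b with b = 0.523 (carbon steel, B1)
  D(13) = 55.91 × 13^0.523 = 55.91 × 3.825 = 213.8 μm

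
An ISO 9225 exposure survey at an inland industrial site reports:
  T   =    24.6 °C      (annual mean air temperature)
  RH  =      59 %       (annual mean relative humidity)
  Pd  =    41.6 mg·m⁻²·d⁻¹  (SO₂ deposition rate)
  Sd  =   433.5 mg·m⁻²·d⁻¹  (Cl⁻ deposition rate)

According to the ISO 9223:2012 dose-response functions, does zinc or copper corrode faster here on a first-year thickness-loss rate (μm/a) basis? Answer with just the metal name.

zinc

zinc: T>10 °C ⇒ hinge -0.071·(24.6−10) = -1.0366
  sulphur-dioxide contribution → 0.356 μm/a
  chloride contribution → 7.231 μm/a
  total first-year rate 7.587 μm/a
copper: f(T) = -0.080·(T−10) [T>10 °C] = -1.1680
  sulphur-dioxide contribution → 0.1412 μm/a
  chloride contribution → 1.475 μm/a
  ⇒ r_corr(copper) = 1.616 μm/a
Ordering by μm/a: zinc (7.59) > copper (1.62)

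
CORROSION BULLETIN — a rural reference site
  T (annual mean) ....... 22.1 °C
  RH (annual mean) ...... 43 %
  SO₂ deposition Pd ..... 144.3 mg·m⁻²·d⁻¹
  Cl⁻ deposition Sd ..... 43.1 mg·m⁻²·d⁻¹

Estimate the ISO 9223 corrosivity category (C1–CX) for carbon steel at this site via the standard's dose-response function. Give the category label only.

C3

carbon steel: T>10 °C ⇒ hinge -0.054·(22.1−10) = -0.6534
  sulphur-dioxide contribution → 28.87 μm/a
  chloride contribution → 10.52 μm/a
  ⇒ r_corr(carbon steel) = 39.4 μm/a
Category bounds: 25…50 μm/a bracket r_corr ⇒ C3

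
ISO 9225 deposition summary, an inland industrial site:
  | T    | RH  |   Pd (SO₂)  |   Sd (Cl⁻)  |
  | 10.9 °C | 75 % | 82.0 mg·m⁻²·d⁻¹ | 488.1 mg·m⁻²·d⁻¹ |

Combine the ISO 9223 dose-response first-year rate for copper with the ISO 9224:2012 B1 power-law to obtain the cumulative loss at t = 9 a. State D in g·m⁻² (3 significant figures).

copper: f(T) = -0.080·(T−10) [T>10 °C] = -0.0720
  SO₂ term: 0.0053·82.0^0.26·exp(0.059·75-0.0720) = 1.295
  Cl⁻ term: 0.01025·488.1^0.27·exp(0.036·75+0.049·10.9) = 1.384
  sum: 1.295 + 1.384 → r_corr = 2.679 μm/a
Power-law: D(9) = r_corr · 9^0.667
  D(9) = 2.679 × 9^0.667 = 2.679 × 4.33 = 11.6 μm
  Mass loss = 11.6 μm × 8.96 g/cm³ = 103.9 g·m⁻²

D(9) = 104 g·m⁻²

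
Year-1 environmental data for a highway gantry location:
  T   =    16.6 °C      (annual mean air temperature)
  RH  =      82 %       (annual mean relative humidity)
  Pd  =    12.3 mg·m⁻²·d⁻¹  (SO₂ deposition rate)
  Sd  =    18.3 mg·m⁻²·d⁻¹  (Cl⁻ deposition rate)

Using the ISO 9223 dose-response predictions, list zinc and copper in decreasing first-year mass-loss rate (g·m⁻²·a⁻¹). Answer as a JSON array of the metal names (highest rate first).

zinc: T>10 °C ⇒ hinge -0.071·(16.6−10) = -0.4686
  SO₂ term: 0.0129·12.3^0.44·exp(0.046·82-0.4686) = 1.059
  Sd branch = 0.0175·Sd^0.57·e^(0.008·RH+0.085·T) = 0.725 μm/a
  r_corr = 1.059 + 0.725 = 1.784 μm/a
  mass loss = 1.784 μm/a × 7.14 g/cm³ = 12.74 g·m⁻²·a⁻¹
copper: T>10 °C ⇒ hinge -0.080·(16.6−10) = -0.5280
  Pd branch = 0.0053·Pd^0.26·e^(0.059·RH+f) = 0.7576 μm/a
  Sd branch = 0.01025·Sd^0.27·e^(0.036·RH+0.049·T) = 0.9702 μm/a
  sum: 0.7576 + 0.9702 → r_corr = 1.728 μm/a
  mass loss = 1.728 μm/a × 8.96 g/cm³ = 15.48 g·m⁻²·a⁻¹
Ordering by g·m⁻²·a⁻¹: copper (15.5) > zinc (12.7)

["copper", "zinc"]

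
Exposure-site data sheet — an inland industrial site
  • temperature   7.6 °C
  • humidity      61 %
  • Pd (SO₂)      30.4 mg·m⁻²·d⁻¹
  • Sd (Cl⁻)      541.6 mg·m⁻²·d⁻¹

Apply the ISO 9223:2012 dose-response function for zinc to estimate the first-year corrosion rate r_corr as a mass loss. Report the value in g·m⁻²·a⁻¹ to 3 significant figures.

zinc: temperature factor f = +0.038·(-2.4) = -0.0912
  sulphur-dioxide contribution → 0.8751 μm/a
  chloride contribution → 1.967 μm/a
  ⇒ r_corr(zinc) = 2.842 μm/a
Convert to mass loss: 2.842 μm/a × 7.14 g/cm³ = 20.29 g·m⁻²·a⁻¹

r_corr = 20.3 g·m⁻²·a⁻¹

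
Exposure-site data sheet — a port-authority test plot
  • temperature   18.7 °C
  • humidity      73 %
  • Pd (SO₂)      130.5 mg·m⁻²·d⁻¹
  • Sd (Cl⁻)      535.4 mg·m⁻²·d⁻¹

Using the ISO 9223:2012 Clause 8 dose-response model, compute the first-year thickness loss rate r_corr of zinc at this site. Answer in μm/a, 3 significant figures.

r_corr = 7.23 μm/a

zinc: T>10 °C ⇒ hinge -0.071·(18.7−10) = -0.6177
  Pd branch = 0.0129·Pd^0.44·e^(0.046·RH+f) = 1.704 μm/a
  Cl⁻ term: 0.0175·535.4^0.57·exp(0.008·73+0.085·18.7) = 5.525
  r_corr = 1.704 + 5.525 = 7.229 μm/a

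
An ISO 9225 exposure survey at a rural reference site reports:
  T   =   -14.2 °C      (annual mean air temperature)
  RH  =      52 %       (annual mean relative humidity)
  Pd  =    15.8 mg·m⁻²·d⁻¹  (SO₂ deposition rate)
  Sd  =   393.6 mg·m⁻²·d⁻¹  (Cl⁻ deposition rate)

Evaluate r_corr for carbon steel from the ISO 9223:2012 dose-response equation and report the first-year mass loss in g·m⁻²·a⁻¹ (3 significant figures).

carbon steel: T≤10 °C ⇒ hinge +0.150·(-14.2−10) = -3.6300
  SO₂ term: 1.77·15.8^0.52·exp(0.02·52-3.6300) = 0.5578
  Sd branch = 0.102·Sd^0.62·e^(0.033·RH+0.04·T) = 13.06 μm/a
  r_corr = 0.5578 + 13.06 = 13.62 μm/a
Convert to mass loss: 13.62 μm/a × 7.85 g/cm³ = 106.9 g·m⁻²·a⁻¹

r_corr = 107 g·m⁻²·a⁻¹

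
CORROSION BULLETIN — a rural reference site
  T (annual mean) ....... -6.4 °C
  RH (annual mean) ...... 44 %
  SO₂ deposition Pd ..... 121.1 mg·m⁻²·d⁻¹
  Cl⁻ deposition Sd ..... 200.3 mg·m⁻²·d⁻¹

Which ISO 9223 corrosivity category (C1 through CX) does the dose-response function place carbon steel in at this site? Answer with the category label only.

C2

carbon steel: f(T) = +0.150·(T−10) [T≤10 °C] = -2.4600
  Pd branch = 1.77·Pd^0.52·e^(0.02·RH+f) = 4.416 μm/a
  Cl⁻ term: 0.102·200.3^0.62·exp(0.033·44+0.04·-6.4) = 9.017
  sum: 4.416 + 9.017 → r_corr = 13.43 μm/a
ISO 9223 Table 2 (carbon steel): 1.3 < 13.4 ≤ 25 μm/a ⇒ C2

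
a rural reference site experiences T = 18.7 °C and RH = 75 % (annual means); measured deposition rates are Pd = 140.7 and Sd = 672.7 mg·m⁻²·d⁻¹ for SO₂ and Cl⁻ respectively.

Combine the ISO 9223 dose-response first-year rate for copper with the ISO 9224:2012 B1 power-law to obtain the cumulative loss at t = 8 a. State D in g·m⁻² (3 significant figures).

copper: T>10 °C ⇒ hinge -0.080·(18.7−10) = -0.6960
  SO₂ term: 0.0053·140.7^0.26·exp(0.059·75-0.6960) = 0.7986
  Cl⁻ term: 0.01025·672.7^0.27·exp(0.036·75+0.049·18.7) = 2.212
  sum: 0.7986 + 2.212 → r_corr = 3.011 μm/a
Long-term exponent b (ISO 9224 Table 2, B1) = 0.667
  D(8) = 3.011 × 8^0.667 = 3.011 × 4.003 = 12.05 μm
  Mass loss = 12.05 μm × 8.96 g/cm³ = 108 g·m⁻²

D(8) = 108 g·m⁻²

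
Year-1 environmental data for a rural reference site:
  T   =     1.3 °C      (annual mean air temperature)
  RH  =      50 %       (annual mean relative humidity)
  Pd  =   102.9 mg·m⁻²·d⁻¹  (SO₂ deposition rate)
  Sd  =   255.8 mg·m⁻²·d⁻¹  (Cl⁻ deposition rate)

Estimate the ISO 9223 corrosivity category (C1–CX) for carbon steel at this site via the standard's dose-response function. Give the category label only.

carbon steel: T≤10 °C ⇒ hinge +0.150·(1.3−10) = -1.3050
  sulphur-dioxide contribution → 14.52 μm/a
  chloride contribution → 17.4 μm/a
  ⇒ r_corr(carbon steel) = 31.92 μm/a
ISO 9223 Table 2 (carbon steel): 25 < 31.9 ≤ 50 μm/a ⇒ C3

C3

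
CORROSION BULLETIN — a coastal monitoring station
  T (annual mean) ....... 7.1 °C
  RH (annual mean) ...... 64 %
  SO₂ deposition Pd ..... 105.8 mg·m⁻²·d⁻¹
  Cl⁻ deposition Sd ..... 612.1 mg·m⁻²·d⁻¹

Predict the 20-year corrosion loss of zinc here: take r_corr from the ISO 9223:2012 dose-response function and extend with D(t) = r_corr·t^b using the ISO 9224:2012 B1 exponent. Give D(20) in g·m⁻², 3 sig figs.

zinc: T≤10 °C ⇒ hinge +0.038·(7.1−10) = -0.1102
  sulphur-dioxide contribution → 1.706 μm/a
  chloride contribution → 2.07 μm/a
  ⇒ r_corr(zinc) = 3.776 μm/a
Long-term exponent b (ISO 9224 Table 2, B1) = 0.813
  D(20) = 3.776 × 20^0.813 = 3.776 × 11.42 = 43.13 μm
  Mass loss = 43.13 μm × 7.14 g/cm³ = 308 g·m⁻²

D(20) = 308 g·m⁻²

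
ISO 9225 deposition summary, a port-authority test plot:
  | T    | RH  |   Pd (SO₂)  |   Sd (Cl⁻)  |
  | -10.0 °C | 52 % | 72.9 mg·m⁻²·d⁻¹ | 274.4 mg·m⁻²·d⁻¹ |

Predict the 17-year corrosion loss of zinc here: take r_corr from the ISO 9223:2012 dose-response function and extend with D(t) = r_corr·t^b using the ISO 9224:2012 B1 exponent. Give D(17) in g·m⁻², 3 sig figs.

zinc: f(T) = +0.038·(T−10) [T≤10 °C] = -0.7600
  sulphur-dioxide contribution → 0.4355 μm/a
  chloride contribution → 0.2782 μm/a
  ⇒ r_corr(zinc) = 0.7137 μm/a
Long-term exponent b (ISO 9224 Table 2, B1) = 0.813
  D(17) = 0.7137 × 17^0.813 = 0.7137 × 10.01 = 7.143 μm
  Mass loss = 7.143 μm × 7.14 g/cm³ = 51 g·m⁻²

D(17) = 51.0 g·m⁻²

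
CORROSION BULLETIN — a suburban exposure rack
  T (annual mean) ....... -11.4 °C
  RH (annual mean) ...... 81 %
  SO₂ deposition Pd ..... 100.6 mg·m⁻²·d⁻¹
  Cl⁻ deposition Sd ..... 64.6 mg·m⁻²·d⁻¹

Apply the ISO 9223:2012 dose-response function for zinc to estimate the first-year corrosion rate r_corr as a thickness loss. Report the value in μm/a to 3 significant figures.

zinc: T≤10 °C ⇒ hinge +0.038·(-11.4−10) = -0.8132
  SO₂ term: 0.0129·100.6^0.44·exp(0.046·81-0.8132) = 1.806
  Sd branch = 0.0175·Sd^0.57·e^(0.008·RH+0.085·T) = 0.1366 μm/a
  r_corr = 1.806 + 0.1366 = 1.943 μm/a

r_corr = 1.94 μm/a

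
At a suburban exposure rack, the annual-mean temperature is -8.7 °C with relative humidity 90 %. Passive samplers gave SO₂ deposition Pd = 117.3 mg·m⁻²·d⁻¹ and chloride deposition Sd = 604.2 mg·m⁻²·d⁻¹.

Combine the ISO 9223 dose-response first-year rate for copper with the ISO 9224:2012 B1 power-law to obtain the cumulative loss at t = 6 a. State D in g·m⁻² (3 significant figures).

copper: f(T) = +0.126·(T−10) [T≤10 °C] = -2.3562
  Pd branch = 0.0053·Pd^0.26·e^(0.059·RH+f) = 0.3508 μm/a
  Sd branch = 0.01025·Sd^0.27·e^(0.036·RH+0.049·T) = 0.963 μm/a
  r_corr = 0.3508 + 0.963 = 1.314 μm/a
ISO 9224: D(t) = r_corr · t^b with b = 0.667 (copper, B1)
  D(6) = 1.314 × 6^0.667 = 1.314 × 3.304 = 4.341 μm
  Mass loss = 4.341 μm × 8.96 g/cm³ = 38.89 g·m⁻²

D(6) = 38.9 g·m⁻²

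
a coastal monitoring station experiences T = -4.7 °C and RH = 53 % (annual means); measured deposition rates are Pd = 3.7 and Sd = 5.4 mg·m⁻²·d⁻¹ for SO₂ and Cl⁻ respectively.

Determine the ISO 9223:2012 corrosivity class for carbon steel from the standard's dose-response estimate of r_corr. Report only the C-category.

C2

carbon steel: temperature factor f = +0.150·(-14.7) = -2.2050
  Pd branch = 1.77·Pd^0.52·e^(0.02·RH+f) = 1.112 μm/a
  Sd branch = 0.102·Sd^0.62·e^(0.033·RH+0.04·T) = 1.382 μm/a
  r_corr = 1.112 + 1.382 = 2.495 μm/a
Category bounds: 1.3…25 μm/a bracket r_corr ⇒ C2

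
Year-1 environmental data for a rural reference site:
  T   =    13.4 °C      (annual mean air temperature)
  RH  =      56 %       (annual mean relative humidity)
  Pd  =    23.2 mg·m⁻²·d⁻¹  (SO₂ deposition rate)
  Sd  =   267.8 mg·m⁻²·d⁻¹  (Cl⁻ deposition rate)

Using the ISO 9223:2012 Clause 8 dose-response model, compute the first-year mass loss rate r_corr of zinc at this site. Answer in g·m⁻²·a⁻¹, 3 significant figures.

zinc: f(T) = -0.071·(T−10) [T>10 °C] = -0.2414
  SO₂ term: 0.0129·23.2^0.44·exp(0.046·56-0.2414) = 0.5313
  Sd branch = 0.0175·Sd^0.57·e^(0.008·RH+0.085·T) = 2.071 μm/a
  sum: 0.5313 + 2.071 → r_corr = 2.602 μm/a
Convert to mass loss: 2.602 μm/a × 7.14 g/cm³ = 18.58 g·m⁻²·a⁻¹

r_corr = 18.6 g·m⁻²·a⁻¹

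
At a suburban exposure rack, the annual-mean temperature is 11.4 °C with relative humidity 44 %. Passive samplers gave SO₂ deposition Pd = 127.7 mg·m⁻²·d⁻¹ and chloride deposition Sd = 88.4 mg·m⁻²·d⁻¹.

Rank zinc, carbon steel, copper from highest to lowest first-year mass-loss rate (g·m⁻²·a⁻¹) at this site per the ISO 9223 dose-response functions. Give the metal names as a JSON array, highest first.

zinc: T>10 °C ⇒ hinge -0.071·(11.4−10) = -0.0994
  sulphur-dioxide contribution → 0.7467 μm/a
  chloride contribution → 0.8438 μm/a
  ⇒ r_corr(zinc) = 1.59 μm/a
  mass loss = 1.59 μm/a × 7.14 g/cm³ = 11.36 g·m⁻²·a⁻¹
carbon steel: T>10 °C ⇒ hinge -0.054·(11.4−10) = -0.0756
  sulphur-dioxide contribution → 49.27 μm/a
  chloride contribution → 11.07 μm/a
  ⇒ r_corr(carbon steel) = 60.33 μm/a
  mass loss = 60.33 μm/a × 7.85 g/cm³ = 473.6 g·m⁻²·a⁻¹
copper: f(T) = -0.080·(T−10) [T>10 °C] = -0.1120
  sulphur-dioxide contribution → 0.2242 μm/a
  chloride contribution → 0.2929 μm/a
  ⇒ r_corr(copper) = 0.5172 μm/a
  mass loss = 0.5172 μm/a × 8.96 g/cm³ = 4.634 g·m⁻²·a⁻¹
Ordering by g·m⁻²·a⁻¹: carbon steel (474) > zinc (11.4) > copper (4.63)

["carbon steel", "zinc", "copper"]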